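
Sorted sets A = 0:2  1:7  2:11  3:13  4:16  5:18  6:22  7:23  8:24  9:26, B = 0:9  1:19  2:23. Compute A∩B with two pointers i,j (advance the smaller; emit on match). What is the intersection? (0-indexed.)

intersection = [23]

i=0 j=0: 2<9, i++
i=1 j=0: 7<9, i++
i=2 j=0: 11>9, j++
i=2 j=1: 11<19, i++
i=3 j=1: 13<19, i++
i=4 j=1: 16<19, i++
i=5 j=1: 18<19, i++
i=6 j=1: 22>19, j++
i=6 j=2: 22<23, i++
i=7 j=2: 23==23 emit, i++,j++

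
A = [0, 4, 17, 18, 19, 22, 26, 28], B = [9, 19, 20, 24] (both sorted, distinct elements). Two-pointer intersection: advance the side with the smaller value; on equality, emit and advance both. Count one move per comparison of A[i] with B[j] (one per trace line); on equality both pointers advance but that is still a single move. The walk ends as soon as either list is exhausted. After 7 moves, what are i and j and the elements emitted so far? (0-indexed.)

i=5, j=3, emitted=[19]

[i=0,j=0] 0<9 → i++
[i=1,j=0] 4<9 → i++
[i=2,j=0] 17>9 → j++
[i=2,j=1] 17<19 → i++
[i=3,j=1] 18<19 → i++
[i=4,j=1] 19==19 emit → i++,j++
[i=5,j=2] 22>20 → j++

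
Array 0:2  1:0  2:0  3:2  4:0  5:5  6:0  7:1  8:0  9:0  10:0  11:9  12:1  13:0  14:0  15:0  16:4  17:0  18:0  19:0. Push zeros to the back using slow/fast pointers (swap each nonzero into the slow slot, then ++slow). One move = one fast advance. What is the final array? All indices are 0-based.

(s=0,f=0) a[fast]=2≠0 swap→a[0]=2 → slow++,fast++
(s=1,f=1) a[fast]=0 → fast++
(s=1,f=2) a[fast]=0 → fast++
(s=1,f=3) a[fast]=2≠0 swap→a[1]=2 → slow++,fast++
(s=2,f=4) a[fast]=0 → fast++
(s=2,f=5) a[fast]=5≠0 swap→a[2]=5 → slow++,fast++
(s=3,f=6) a[fast]=0 → fast++
(s=3,f=7) a[fast]=1≠0 swap→a[3]=1 → slow++,fast++
(s=4,f=8) a[fast]=0 → fast++
(s=4,f=9) a[fast]=0 → fast++
(s=4,f=10) a[fast]=0 → fast++
(s=4,f=11) a[fast]=9≠0 swap→a[4]=9 → slow++,fast++
(s=5,f=12) a[fast]=1≠0 swap→a[5]=1 → slow++,fast++
(s=6,f=13) a[fast]=0 → fast++
(s=6,f=14) a[fast]=0 → fast++
(s=6,f=15) a[fast]=0 → fast++
(s=6,f=16) a[fast]=4≠0 swap→a[6]=4 → slow++,fast++
(s=7,f=17) a[fast]=0 → fast++
(s=7,f=18) a[fast]=0 → fast++
(s=7,f=19) a[fast]=0 → fast++

[2, 2, 5, 1, 9, 1, 4, 0, 0, 0, 0, 0, 0, 0, 0, 0, 0, 0, 0, 0]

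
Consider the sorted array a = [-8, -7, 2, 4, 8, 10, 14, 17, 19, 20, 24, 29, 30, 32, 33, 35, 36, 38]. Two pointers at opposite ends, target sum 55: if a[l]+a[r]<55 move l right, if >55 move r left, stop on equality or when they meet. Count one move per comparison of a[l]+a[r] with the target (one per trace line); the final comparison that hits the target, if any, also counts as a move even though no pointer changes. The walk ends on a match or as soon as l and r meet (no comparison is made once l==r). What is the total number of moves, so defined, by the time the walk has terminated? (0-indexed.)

l=0 r=17: -8+38=30 <55, l++
l=1 r=17: -7+38=31 <55, l++
l=2 r=17: 2+38=40 <55, l++
l=3 r=17: 4+38=42 <55, l++
l=4 r=17: 8+38=46 <55, l++
l=5 r=17: 10+38=48 <55, l++
l=6 r=17: 14+38=52 <55, l++
l=7 r=17: 17+38=55, found

8 moves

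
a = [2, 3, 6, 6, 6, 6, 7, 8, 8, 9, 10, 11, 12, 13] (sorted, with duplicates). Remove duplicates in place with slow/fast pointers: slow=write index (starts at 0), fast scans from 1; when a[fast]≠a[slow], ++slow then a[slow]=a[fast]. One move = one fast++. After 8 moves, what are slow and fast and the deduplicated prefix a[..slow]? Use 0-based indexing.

(s=0,f=1) a[fast]=3≠a[slow]=2 write a[1]=3 → slow++,fast++
(s=1,f=2) a[fast]=6≠a[slow]=3 write a[2]=6 → slow++,fast++
(s=2,f=3) a[fast]=6=a[slow] dup → fast++
(s=2,f=4) a[fast]=6=a[slow] dup → fast++
(s=2,f=5) a[fast]=6=a[slow] dup → fast++
(s=2,f=6) a[fast]=7≠a[slow]=6 write a[3]=7 → slow++,fast++
(s=3,f=7) a[fast]=8≠a[slow]=7 write a[4]=8 → slow++,fast++
(s=4,f=8) a[fast]=8=a[slow] dup → fast++

slow=4, fast=9, prefix=[2, 3, 6, 7, 8]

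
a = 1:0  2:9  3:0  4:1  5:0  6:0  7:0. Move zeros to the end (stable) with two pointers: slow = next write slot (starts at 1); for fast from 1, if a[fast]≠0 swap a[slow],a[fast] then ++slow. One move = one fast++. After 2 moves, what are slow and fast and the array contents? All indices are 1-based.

slow=2, fast=3, a=[9, 0, 0, 1, 0, 0, 0]

slow=1 fast=1: a[fast]=0, fast++
slow=1 fast=2: a[fast]=9≠0 swap→a[1]=9, slow++,fast++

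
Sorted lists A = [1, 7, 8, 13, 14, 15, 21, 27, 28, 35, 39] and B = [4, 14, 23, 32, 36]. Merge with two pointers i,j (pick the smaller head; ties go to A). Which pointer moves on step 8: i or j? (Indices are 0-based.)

i=0 j=0: A[i]=1<=B[j]=4 take 1, i++
i=1 j=0: A[i]=7>B[j]=4 take 4, j++
i=1 j=1: A[i]=7<=B[j]=14 take 7, i++
i=2 j=1: A[i]=8<=B[j]=14 take 8, i++
i=3 j=1: A[i]=13<=B[j]=14 take 13, i++
i=4 j=1: A[i]=14<=B[j]=14 take 14, i++
i=5 j=1: A[i]=15>B[j]=14 take 14, j++
i=5 j=2: A[i]=15<=B[j]=23 take 15, i++

i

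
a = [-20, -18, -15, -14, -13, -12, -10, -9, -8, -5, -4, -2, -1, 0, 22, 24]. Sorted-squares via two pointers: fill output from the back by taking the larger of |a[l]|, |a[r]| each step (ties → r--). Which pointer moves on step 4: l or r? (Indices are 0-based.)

l=0 r=15: |-20|<=|24| out[15]=576, r--
l=0 r=14: |-20|<=|22| out[14]=484, r--
l=0 r=13: |-20|>|0| out[13]=400, l++
l=1 r=13: |-18|>|0| out[12]=324, l++

l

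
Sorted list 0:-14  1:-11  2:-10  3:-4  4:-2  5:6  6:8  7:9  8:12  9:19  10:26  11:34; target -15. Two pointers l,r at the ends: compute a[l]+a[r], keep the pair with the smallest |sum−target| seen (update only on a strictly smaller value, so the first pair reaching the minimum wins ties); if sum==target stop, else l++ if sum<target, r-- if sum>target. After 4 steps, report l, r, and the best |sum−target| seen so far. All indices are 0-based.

[0,11] -14+34=20 d=35 * → r--
[0,10] -14+26=12 d=27 * → r--
[0,9] -14+19=5 d=20 * → r--
[0,8] -14+12=-2 d=13 * → r--

l=0, r=7, best |Δ|=13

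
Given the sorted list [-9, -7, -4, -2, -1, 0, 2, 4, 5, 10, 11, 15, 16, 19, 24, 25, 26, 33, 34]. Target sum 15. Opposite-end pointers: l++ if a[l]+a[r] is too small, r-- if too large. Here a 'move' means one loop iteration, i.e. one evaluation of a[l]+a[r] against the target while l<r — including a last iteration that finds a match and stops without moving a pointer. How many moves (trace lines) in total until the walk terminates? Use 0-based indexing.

5 moves

l=0 r=18: -9+34=25 >15, r--
l=0 r=17: -9+33=24 >15, r--
l=0 r=16: -9+26=17 >15, r--
l=0 r=15: -9+25=16 >15, r--
l=0 r=14: -9+24=15, found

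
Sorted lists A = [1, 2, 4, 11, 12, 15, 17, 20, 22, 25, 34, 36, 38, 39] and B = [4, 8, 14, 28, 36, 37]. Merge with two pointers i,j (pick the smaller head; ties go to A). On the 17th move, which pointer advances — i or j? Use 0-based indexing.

[i=0,j=0] A[i]=1<=B[j]=4 take 1 → i++
[i=1,j=0] A[i]=2<=B[j]=4 take 2 → i++
[i=2,j=0] A[i]=4<=B[j]=4 take 4 → i++
[i=3,j=0] A[i]=11>B[j]=4 take 4 → j++
[i=3,j=1] A[i]=11>B[j]=8 take 8 → j++
[i=3,j=2] A[i]=11<=B[j]=14 take 11 → i++
[i=4,j=2] A[i]=12<=B[j]=14 take 12 → i++
[i=5,j=2] A[i]=15>B[j]=14 take 14 → j++
[i=5,j=3] A[i]=15<=B[j]=28 take 15 → i++
[i=6,j=3] A[i]=17<=B[j]=28 take 17 → i++
[i=7,j=3] A[i]=20<=B[j]=28 take 20 → i++
[i=8,j=3] A[i]=22<=B[j]=28 take 22 → i++
[i=9,j=3] A[i]=25<=B[j]=28 take 25 → i++
[i=10,j=3] A[i]=34>B[j]=28 take 28 → j++
[i=10,j=4] A[i]=34<=B[j]=36 take 34 → i++
[i=11,j=4] A[i]=36<=B[j]=36 take 36 → i++
[i=12,j=4] A[i]=38>B[j]=36 take 36 → j++

j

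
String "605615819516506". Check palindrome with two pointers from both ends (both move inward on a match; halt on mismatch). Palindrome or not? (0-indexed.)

l=0 r=14: '6'=='6', l++,r--
l=1 r=13: '0'=='0', l++,r--
l=2 r=12: '5'=='5', l++,r--
l=3 r=11: '6'=='6', l++,r--
l=4 r=10: '1'=='1', l++,r--
l=5 r=9: '5'=='5', l++,r--
l=6 r=8: '8'!='9', stop

not a palindrome (mismatch at 6,8)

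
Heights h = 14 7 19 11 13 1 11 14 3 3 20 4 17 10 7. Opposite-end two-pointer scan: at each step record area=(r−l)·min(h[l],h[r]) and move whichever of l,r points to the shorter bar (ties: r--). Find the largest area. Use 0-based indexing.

l=0 r=14: min(14,7)*14=98 best=98 *, r--
l=0 r=13: min(14,10)*13=130 best=130 *, r--
l=0 r=12: min(14,17)*12=168 best=168 *, l++
l=1 r=12: min(7,17)*11=77 best=168, l++
l=2 r=12: min(19,17)*10=170 best=170 *, r--
l=2 r=11: min(19,4)*9=36 best=170, r--
l=2 r=10: min(19,20)*8=152 best=170, l++
l=3 r=10: min(11,20)*7=77 best=170, l++
l=4 r=10: min(13,20)*6=78 best=170, l++
l=5 r=10: min(1,20)*5=5 best=170, l++
l=6 r=10: min(11,20)*4=44 best=170, l++
l=7 r=10: min(14,20)*3=42 best=170, l++
l=8 r=10: min(3,20)*2=6 best=170, l++
l=9 r=10: min(3,20)*1=3 best=170, l++

max area = 170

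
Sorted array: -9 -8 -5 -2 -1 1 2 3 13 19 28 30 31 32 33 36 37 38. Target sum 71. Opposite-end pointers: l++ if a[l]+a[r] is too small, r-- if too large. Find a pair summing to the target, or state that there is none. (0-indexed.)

[0,17] -9+38=29 <71 → l++
[1,17] -8+38=30 <71 → l++
[2,17] -5+38=33 <71 → l++
[3,17] -2+38=36 <71 → l++
[4,17] -1+38=37 <71 → l++
[5,17] 1+38=39 <71 → l++
[6,17] 2+38=40 <71 → l++
[7,17] 3+38=41 <71 → l++
[8,17] 13+38=51 <71 → l++
[9,17] 19+38=57 <71 → l++
[10,17] 28+38=66 <71 → l++
[11,17] 30+38=68 <71 → l++
[12,17] 31+38=69 <71 → l++
[13,17] 32+38=70 <71 → l++
[14,17] 33+38=71 → found

(33, 38)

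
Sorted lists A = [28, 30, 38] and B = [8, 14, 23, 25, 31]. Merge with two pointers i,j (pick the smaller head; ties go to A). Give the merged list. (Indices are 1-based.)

[8, 14, 23, 25, 28, 30, 31, 38]

i=1 j=1: A[i]=28>B[j]=8 take 8, j++
i=1 j=2: A[i]=28>B[j]=14 take 14, j++
i=1 j=3: A[i]=28>B[j]=23 take 23, j++
i=1 j=4: A[i]=28>B[j]=25 take 25, j++
i=1 j=5: A[i]=28<=B[j]=31 take 28, i++
i=2 j=5: A[i]=30<=B[j]=31 take 30, i++
i=3 j=5: A[i]=38>B[j]=31 take 31, j++
i=3 j=6: B done, take A[i]=38, i++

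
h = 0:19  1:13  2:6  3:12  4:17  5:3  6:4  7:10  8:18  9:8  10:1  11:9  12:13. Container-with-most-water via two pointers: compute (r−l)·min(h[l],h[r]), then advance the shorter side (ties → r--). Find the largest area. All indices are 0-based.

max area = 156

[0,12] min(19,13)*12=156 best=156 * → r--
[0,11] min(19,9)*11=99 best=156 → r--
[0,10] min(19,1)*10=10 best=156 → r--
[0,9] min(19,8)*9=72 best=156 → r--
[0,8] min(19,18)*8=144 best=156 → r--
[0,7] min(19,10)*7=70 best=156 → r--
[0,6] min(19,4)*6=24 best=156 → r--
[0,5] min(19,3)*5=15 best=156 → r--
[0,4] min(19,17)*4=68 best=156 → r--
[0,3] min(19,12)*3=36 best=156 → r--
[0,2] min(19,6)*2=12 best=156 → r--
[0,1] min(19,13)*1=13 best=156 → r--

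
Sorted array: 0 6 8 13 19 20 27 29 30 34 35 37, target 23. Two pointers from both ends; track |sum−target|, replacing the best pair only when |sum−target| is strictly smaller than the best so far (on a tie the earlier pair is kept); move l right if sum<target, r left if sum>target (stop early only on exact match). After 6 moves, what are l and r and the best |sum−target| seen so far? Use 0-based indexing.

l=0, r=5, best |Δ|=4

[0,11] 0+37=37 d=14 * → r--
[0,10] 0+35=35 d=12 * → r--
[0,9] 0+34=34 d=11 * → r--
[0,8] 0+30=30 d=7 * → r--
[0,7] 0+29=29 d=6 * → r--
[0,6] 0+27=27 d=4 * → r--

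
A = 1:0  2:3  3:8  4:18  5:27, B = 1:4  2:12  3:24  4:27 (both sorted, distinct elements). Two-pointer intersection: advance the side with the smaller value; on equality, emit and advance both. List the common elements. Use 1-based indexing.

intersection = [27]

[i=1,j=1] 0<4 → i++
[i=2,j=1] 3<4 → i++
[i=3,j=1] 8>4 → j++
[i=3,j=2] 8<12 → i++
[i=4,j=2] 18>12 → j++
[i=4,j=3] 18<24 → i++
[i=5,j=3] 27>24 → j++
[i=5,j=4] 27==27 emit → i++,j++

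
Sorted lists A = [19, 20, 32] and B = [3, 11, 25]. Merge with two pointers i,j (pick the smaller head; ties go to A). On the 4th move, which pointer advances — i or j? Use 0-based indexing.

[i=0,j=0] A[i]=19>B[j]=3 take 3 → j++
[i=0,j=1] A[i]=19>B[j]=11 take 11 → j++
[i=0,j=2] A[i]=19<=B[j]=25 take 19 → i++
[i=1,j=2] A[i]=20<=B[j]=25 take 20 → i++

i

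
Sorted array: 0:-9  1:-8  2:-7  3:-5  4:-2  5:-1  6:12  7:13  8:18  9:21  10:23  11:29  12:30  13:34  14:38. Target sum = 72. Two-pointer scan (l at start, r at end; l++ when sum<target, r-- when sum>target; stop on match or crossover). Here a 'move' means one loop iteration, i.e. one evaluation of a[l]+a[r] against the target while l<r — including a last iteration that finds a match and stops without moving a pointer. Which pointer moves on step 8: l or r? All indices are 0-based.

l

l=0 r=14: -9+38=29 <72, l++
l=1 r=14: -8+38=30 <72, l++
l=2 r=14: -7+38=31 <72, l++
l=3 r=14: -5+38=33 <72, l++
l=4 r=14: -2+38=36 <72, l++
l=5 r=14: -1+38=37 <72, l++
l=6 r=14: 12+38=50 <72, l++
l=7 r=14: 13+38=51 <72, l++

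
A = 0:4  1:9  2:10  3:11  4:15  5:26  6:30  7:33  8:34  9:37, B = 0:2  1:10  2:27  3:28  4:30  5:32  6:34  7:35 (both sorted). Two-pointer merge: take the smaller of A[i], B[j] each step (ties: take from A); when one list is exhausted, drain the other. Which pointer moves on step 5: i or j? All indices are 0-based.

j

i=0 j=0: A[i]=4>B[j]=2 take 2, j++
i=0 j=1: A[i]=4<=B[j]=10 take 4, i++
i=1 j=1: A[i]=9<=B[j]=10 take 9, i++
i=2 j=1: A[i]=10<=B[j]=10 take 10, i++
i=3 j=1: A[i]=11>B[j]=10 take 10, j++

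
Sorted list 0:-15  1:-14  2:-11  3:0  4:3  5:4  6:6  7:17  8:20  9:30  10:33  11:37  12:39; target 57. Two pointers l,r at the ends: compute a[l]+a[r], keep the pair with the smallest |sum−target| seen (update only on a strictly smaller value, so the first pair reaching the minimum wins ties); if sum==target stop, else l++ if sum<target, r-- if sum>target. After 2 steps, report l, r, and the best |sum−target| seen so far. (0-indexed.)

[0,12] -15+39=24 d=33 * → l++
[1,12] -14+39=25 d=32 * → l++

l=2, r=12, best |Δ|=32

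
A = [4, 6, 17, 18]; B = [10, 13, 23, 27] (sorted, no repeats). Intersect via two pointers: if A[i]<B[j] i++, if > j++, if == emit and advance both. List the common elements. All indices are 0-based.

[i=0,j=0] 4<10 → i++
[i=1,j=0] 6<10 → i++
[i=2,j=0] 17>10 → j++
[i=2,j=1] 17>13 → j++
[i=2,j=2] 17<23 → i++
[i=3,j=2] 18<23 → i++

intersection = []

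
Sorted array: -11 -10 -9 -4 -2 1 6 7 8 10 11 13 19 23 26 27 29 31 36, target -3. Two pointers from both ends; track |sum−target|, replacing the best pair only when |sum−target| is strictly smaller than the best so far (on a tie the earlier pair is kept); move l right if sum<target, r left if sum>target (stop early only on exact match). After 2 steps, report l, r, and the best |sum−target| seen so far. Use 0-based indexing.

l=0 r=18: -11+36=25 d=28 *, r--
l=0 r=17: -11+31=20 d=23 *, r--

l=0, r=16, best |Δ|=23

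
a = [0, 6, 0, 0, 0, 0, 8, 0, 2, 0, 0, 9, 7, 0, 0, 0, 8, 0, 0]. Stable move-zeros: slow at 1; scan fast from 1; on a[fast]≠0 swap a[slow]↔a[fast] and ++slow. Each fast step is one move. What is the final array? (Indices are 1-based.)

[6, 8, 2, 9, 7, 8, 0, 0, 0, 0, 0, 0, 0, 0, 0, 0, 0, 0, 0]

slow=1 fast=1: a[fast]=0, fast++
slow=1 fast=2: a[fast]=6≠0 swap→a[1]=6, slow++,fast++
slow=2 fast=3: a[fast]=0, fast++
slow=2 fast=4: a[fast]=0, fast++
slow=2 fast=5: a[fast]=0, fast++
slow=2 fast=6: a[fast]=0, fast++
slow=2 fast=7: a[fast]=8≠0 swap→a[2]=8, slow++,fast++
slow=3 fast=8: a[fast]=0, fast++
slow=3 fast=9: a[fast]=2≠0 swap→a[3]=2, slow++,fast++
slow=4 fast=10: a[fast]=0, fast++
slow=4 fast=11: a[fast]=0, fast++
slow=4 fast=12: a[fast]=9≠0 swap→a[4]=9, slow++,fast++
slow=5 fast=13: a[fast]=7≠0 swap→a[5]=7, slow++,fast++
slow=6 fast=14: a[fast]=0, fast++
slow=6 fast=15: a[fast]=0, fast++
slow=6 fast=16: a[fast]=0, fast++
slow=6 fast=17: a[fast]=8≠0 swap→a[6]=8, slow++,fast++
slow=7 fast=18: a[fast]=0, fast++
slow=7 fast=19: a[fast]=0, fast++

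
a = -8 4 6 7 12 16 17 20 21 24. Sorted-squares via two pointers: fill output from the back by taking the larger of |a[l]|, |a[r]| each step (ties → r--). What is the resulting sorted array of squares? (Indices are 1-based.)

[16, 36, 49, 64, 144, 256, 289, 400, 441, 576]

l=1 r=10: |-8|<=|24| out[10]=576, r--
l=1 r=9: |-8|<=|21| out[9]=441, r--
l=1 r=8: |-8|<=|20| out[8]=400, r--
l=1 r=7: |-8|<=|17| out[7]=289, r--
l=1 r=6: |-8|<=|16| out[6]=256, r--
l=1 r=5: |-8|<=|12| out[5]=144, r--
l=1 r=4: |-8|>|7| out[4]=64, l++
l=2 r=4: |4|<=|7| out[3]=49, r--
l=2 r=3: |4|<=|6| out[2]=36, r--
l=2 r=2: |4|<=|4| out[1]=16, r--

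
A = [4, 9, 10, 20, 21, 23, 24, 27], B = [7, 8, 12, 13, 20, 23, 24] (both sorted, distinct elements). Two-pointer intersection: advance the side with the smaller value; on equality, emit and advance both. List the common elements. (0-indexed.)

intersection = [20, 23, 24]

i=0 j=0: 4<7, i++
i=1 j=0: 9>7, j++
i=1 j=1: 9>8, j++
i=1 j=2: 9<12, i++
i=2 j=2: 10<12, i++
i=3 j=2: 20>12, j++
i=3 j=3: 20>13, j++
i=3 j=4: 20==20 emit, i++,j++
i=4 j=5: 21<23, i++
i=5 j=5: 23==23 emit, i++,j++
i=6 j=6: 24==24 emit, i++,j++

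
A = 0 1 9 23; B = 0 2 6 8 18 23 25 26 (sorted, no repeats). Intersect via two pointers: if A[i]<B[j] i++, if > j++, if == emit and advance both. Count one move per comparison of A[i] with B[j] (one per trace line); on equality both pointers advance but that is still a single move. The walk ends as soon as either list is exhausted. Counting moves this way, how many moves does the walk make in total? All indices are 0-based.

8 moves

i=0 j=0: 0==0 emit, i++,j++
i=1 j=1: 1<2, i++
i=2 j=1: 9>2, j++
i=2 j=2: 9>6, j++
i=2 j=3: 9>8, j++
i=2 j=4: 9<18, i++
i=3 j=4: 23>18, j++
i=3 j=5: 23==23 emit, i++,j++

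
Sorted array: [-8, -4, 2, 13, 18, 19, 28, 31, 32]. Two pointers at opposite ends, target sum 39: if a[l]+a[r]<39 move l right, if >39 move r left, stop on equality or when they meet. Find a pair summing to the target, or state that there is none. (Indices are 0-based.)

no pair

l=0 r=8: -8+32=24 <39, l++
l=1 r=8: -4+32=28 <39, l++
l=2 r=8: 2+32=34 <39, l++
l=3 r=8: 13+32=45 >39, r--
l=3 r=7: 13+31=44 >39, r--
l=3 r=6: 13+28=41 >39, r--
l=3 r=5: 13+19=32 <39, l++
l=4 r=5: 18+19=37 <39, l++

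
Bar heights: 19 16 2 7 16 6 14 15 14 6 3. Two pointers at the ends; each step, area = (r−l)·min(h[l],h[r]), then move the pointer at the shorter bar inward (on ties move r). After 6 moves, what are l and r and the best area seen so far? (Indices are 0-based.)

[0,10] min(19,3)*10=30 best=30 * → r--
[0,9] min(19,6)*9=54 best=54 * → r--
[0,8] min(19,14)*8=112 best=112 * → r--
[0,7] min(19,15)*7=105 best=112 → r--
[0,6] min(19,14)*6=84 best=112 → r--
[0,5] min(19,6)*5=30 best=112 → r--

l=0, r=4, best area=112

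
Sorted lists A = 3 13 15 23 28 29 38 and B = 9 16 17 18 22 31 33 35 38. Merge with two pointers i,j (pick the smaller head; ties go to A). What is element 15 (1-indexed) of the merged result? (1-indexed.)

merged[15] = 38

i=1 j=1: A[i]=3<=B[j]=9 take 3, i++
i=2 j=1: A[i]=13>B[j]=9 take 9, j++
i=2 j=2: A[i]=13<=B[j]=16 take 13, i++
i=3 j=2: A[i]=15<=B[j]=16 take 15, i++
i=4 j=2: A[i]=23>B[j]=16 take 16, j++
i=4 j=3: A[i]=23>B[j]=17 take 17, j++
i=4 j=4: A[i]=23>B[j]=18 take 18, j++
i=4 j=5: A[i]=23>B[j]=22 take 22, j++
i=4 j=6: A[i]=23<=B[j]=31 take 23, i++
i=5 j=6: A[i]=28<=B[j]=31 take 28, i++
i=6 j=6: A[i]=29<=B[j]=31 take 29, i++
i=7 j=6: A[i]=38>B[j]=31 take 31, j++
i=7 j=7: A[i]=38>B[j]=33 take 33, j++
i=7 j=8: A[i]=38>B[j]=35 take 35, j++
i=7 j=9: A[i]=38<=B[j]=38 take 38, i++
i=8 j=9: A done, take B[j]=38, j++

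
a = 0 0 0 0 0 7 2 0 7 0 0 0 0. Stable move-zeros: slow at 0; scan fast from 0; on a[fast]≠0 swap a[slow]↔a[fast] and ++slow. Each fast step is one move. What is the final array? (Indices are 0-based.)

(s=0,f=0) a[fast]=0 → fast++
(s=0,f=1) a[fast]=0 → fast++
(s=0,f=2) a[fast]=0 → fast++
(s=0,f=3) a[fast]=0 → fast++
(s=0,f=4) a[fast]=0 → fast++
(s=0,f=5) a[fast]=7≠0 swap→a[0]=7 → slow++,fast++
(s=1,f=6) a[fast]=2≠0 swap→a[1]=2 → slow++,fast++
(s=2,f=7) a[fast]=0 → fast++
(s=2,f=8) a[fast]=7≠0 swap→a[2]=7 → slow++,fast++
(s=3,f=9) a[fast]=0 → fast++
(s=3,f=10) a[fast]=0 → fast++
(s=3,f=11) a[fast]=0 → fast++
(s=3,f=12) a[fast]=0 → fast++

[7, 2, 7, 0, 0, 0, 0, 0, 0, 0, 0, 0, 0]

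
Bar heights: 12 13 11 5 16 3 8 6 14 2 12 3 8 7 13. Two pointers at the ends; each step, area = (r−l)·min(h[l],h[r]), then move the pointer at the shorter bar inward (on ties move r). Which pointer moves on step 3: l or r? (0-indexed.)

r

[0,14] min(12,13)*14=168 best=168 * → l++
[1,14] min(13,13)*13=169 best=169 * → r--
[1,13] min(13,7)*12=84 best=169 → r--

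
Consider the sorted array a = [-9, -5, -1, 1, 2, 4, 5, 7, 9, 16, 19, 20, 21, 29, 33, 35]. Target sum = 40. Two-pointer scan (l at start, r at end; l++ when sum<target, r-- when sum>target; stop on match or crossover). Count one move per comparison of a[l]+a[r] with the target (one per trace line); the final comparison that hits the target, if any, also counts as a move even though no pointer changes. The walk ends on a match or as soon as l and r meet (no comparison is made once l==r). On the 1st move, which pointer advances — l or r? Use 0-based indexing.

l

l=0 r=15: -9+35=26 <40, l++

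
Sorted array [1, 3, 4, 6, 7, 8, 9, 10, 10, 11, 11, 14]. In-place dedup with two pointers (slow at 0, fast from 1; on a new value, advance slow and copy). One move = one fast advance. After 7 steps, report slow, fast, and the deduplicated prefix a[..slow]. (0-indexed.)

slow=7, fast=8, prefix=[1, 3, 4, 6, 7, 8, 9, 10]

(s=0,f=1) a[fast]=3≠a[slow]=1 write a[1]=3 → slow++,fast++
(s=1,f=2) a[fast]=4≠a[slow]=3 write a[2]=4 → slow++,fast++
(s=2,f=3) a[fast]=6≠a[slow]=4 write a[3]=6 → slow++,fast++
(s=3,f=4) a[fast]=7≠a[slow]=6 write a[4]=7 → slow++,fast++
(s=4,f=5) a[fast]=8≠a[slow]=7 write a[5]=8 → slow++,fast++
(s=5,f=6) a[fast]=9≠a[slow]=8 write a[6]=9 → slow++,fast++
(s=6,f=7) a[fast]=10≠a[slow]=9 write a[7]=10 → slow++,fast++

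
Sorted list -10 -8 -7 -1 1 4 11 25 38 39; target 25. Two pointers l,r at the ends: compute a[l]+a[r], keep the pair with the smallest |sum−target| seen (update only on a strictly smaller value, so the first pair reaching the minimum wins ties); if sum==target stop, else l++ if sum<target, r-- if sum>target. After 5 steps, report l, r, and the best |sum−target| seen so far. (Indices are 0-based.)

[0,9] -10+39=29 d=4 * → r--
[0,8] -10+38=28 d=3 * → r--
[0,7] -10+25=15 d=10 → l++
[1,7] -8+25=17 d=8 → l++
[2,7] -7+25=18 d=7 → l++

l=3, r=7, best |Δ|=3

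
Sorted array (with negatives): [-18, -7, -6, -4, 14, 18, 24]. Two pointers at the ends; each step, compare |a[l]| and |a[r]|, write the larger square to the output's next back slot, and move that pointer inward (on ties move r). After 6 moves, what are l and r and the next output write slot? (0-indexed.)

[0,6] |-18|<=|24| out[6]=576 → r--
[0,5] |-18|<=|18| out[5]=324 → r--
[0,4] |-18|>|14| out[4]=324 → l++
[1,4] |-7|<=|14| out[3]=196 → r--
[1,3] |-7|>|-4| out[2]=49 → l++
[2,3] |-6|>|-4| out[1]=36 → l++

l=3, r=3, next write slot=0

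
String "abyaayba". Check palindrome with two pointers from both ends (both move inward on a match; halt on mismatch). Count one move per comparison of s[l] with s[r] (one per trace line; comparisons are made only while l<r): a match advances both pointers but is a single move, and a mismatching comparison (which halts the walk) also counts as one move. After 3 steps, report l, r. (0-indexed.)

[0,7] 'a'=='a' → l++,r--
[1,6] 'b'=='b' → l++,r--
[2,5] 'y'=='y' → l++,r--

l=3, r=4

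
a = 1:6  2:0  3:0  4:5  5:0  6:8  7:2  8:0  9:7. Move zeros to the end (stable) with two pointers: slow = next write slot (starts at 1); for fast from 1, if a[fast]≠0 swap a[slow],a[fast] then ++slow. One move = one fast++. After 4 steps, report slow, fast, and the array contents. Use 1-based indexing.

slow=1 fast=1: a[fast]=6≠0 swap→a[1]=6, slow++,fast++
slow=2 fast=2: a[fast]=0, fast++
slow=2 fast=3: a[fast]=0, fast++
slow=2 fast=4: a[fast]=5≠0 swap→a[2]=5, slow++,fast++

slow=3, fast=5, a=[6, 5, 0, 0, 0, 8, 2, 0, 7]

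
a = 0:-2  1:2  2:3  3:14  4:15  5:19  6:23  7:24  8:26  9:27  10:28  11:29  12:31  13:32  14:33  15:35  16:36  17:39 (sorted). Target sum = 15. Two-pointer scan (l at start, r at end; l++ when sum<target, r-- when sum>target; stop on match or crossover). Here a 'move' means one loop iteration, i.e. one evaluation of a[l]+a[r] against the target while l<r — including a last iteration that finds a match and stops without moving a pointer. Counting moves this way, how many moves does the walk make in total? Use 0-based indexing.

[0,17] -2+39=37 >15 → r--
[0,16] -2+36=34 >15 → r--
[0,15] -2+35=33 >15 → r--
[0,14] -2+33=31 >15 → r--
[0,13] -2+32=30 >15 → r--
[0,12] -2+31=29 >15 → r--
[0,11] -2+29=27 >15 → r--
[0,10] -2+28=26 >15 → r--
[0,9] -2+27=25 >15 → r--
[0,8] -2+26=24 >15 → r--
[0,7] -2+24=22 >15 → r--
[0,6] -2+23=21 >15 → r--
[0,5] -2+19=17 >15 → r--
[0,4] -2+15=13 <15 → l++
[1,4] 2+15=17 >15 → r--
[1,3] 2+14=16 >15 → r--
[1,2] 2+3=5 <15 → l++

17 moves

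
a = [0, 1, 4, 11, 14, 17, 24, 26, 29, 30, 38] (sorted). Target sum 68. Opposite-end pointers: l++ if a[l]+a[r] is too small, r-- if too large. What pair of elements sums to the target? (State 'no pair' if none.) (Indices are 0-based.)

(30, 38)

l=0 r=10: 0+38=38 <68, l++
l=1 r=10: 1+38=39 <68, l++
l=2 r=10: 4+38=42 <68, l++
l=3 r=10: 11+38=49 <68, l++
l=4 r=10: 14+38=52 <68, l++
l=5 r=10: 17+38=55 <68, l++
l=6 r=10: 24+38=62 <68, l++
l=7 r=10: 26+38=64 <68, l++
l=8 r=10: 29+38=67 <68, l++
l=9 r=10: 30+38=68, found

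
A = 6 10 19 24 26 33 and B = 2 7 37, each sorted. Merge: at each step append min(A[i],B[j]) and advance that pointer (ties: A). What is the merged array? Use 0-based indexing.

[i=0,j=0] A[i]=6>B[j]=2 take 2 → j++
[i=0,j=1] A[i]=6<=B[j]=7 take 6 → i++
[i=1,j=1] A[i]=10>B[j]=7 take 7 → j++
[i=1,j=2] A[i]=10<=B[j]=37 take 10 → i++
[i=2,j=2] A[i]=19<=B[j]=37 take 19 → i++
[i=3,j=2] A[i]=24<=B[j]=37 take 24 → i++
[i=4,j=2] A[i]=26<=B[j]=37 take 26 → i++
[i=5,j=2] A[i]=33<=B[j]=37 take 33 → i++
[i=6,j=2] A done, take B[j]=37 → j++

[2, 6, 7, 10, 19, 24, 26, 33, 37]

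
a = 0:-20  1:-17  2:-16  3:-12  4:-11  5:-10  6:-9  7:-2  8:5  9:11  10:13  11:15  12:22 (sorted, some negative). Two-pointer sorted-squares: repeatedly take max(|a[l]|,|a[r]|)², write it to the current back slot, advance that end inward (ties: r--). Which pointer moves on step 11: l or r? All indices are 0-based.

l=0 r=12: |-20|<=|22| out[12]=484, r--
l=0 r=11: |-20|>|15| out[11]=400, l++
l=1 r=11: |-17|>|15| out[10]=289, l++
l=2 r=11: |-16|>|15| out[9]=256, l++
l=3 r=11: |-12|<=|15| out[8]=225, r--
l=3 r=10: |-12|<=|13| out[7]=169, r--
l=3 r=9: |-12|>|11| out[6]=144, l++
l=4 r=9: |-11|<=|11| out[5]=121, r--
l=4 r=8: |-11|>|5| out[4]=121, l++
l=5 r=8: |-10|>|5| out[3]=100, l++
l=6 r=8: |-9|>|5| out[2]=81, l++

l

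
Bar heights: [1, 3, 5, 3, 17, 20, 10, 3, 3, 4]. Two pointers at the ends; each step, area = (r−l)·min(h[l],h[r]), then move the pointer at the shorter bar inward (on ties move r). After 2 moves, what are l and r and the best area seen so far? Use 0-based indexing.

l=0 r=9: min(1,4)*9=9 best=9 *, l++
l=1 r=9: min(3,4)*8=24 best=24 *, l++

l=2, r=9, best area=24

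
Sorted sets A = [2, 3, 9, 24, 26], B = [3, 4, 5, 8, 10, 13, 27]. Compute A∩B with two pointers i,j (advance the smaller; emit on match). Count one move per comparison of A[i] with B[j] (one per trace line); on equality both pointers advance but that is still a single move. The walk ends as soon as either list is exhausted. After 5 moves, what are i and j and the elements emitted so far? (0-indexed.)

i=0 j=0: 2<3, i++
i=1 j=0: 3==3 emit, i++,j++
i=2 j=1: 9>4, j++
i=2 j=2: 9>5, j++
i=2 j=3: 9>8, j++

i=2, j=4, emitted=[3]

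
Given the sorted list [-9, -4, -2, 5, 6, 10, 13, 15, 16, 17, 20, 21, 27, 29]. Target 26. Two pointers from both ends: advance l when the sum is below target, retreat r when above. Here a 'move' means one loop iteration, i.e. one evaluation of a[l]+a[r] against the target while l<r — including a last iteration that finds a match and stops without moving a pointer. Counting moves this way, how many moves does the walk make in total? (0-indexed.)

6 moves

l=0 r=13: -9+29=20 <26, l++
l=1 r=13: -4+29=25 <26, l++
l=2 r=13: -2+29=27 >26, r--
l=2 r=12: -2+27=25 <26, l++
l=3 r=12: 5+27=32 >26, r--
l=3 r=11: 5+21=26, found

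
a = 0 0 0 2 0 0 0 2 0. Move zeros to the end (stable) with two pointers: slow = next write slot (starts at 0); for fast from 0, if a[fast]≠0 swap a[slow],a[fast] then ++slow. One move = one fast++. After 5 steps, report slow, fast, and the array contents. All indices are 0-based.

(s=0,f=0) a[fast]=0 → fast++
(s=0,f=1) a[fast]=0 → fast++
(s=0,f=2) a[fast]=0 → fast++
(s=0,f=3) a[fast]=2≠0 swap→a[0]=2 → slow++,fast++
(s=1,f=4) a[fast]=0 → fast++

slow=1, fast=5, a=[2, 0, 0, 0, 0, 0, 0, 2, 0]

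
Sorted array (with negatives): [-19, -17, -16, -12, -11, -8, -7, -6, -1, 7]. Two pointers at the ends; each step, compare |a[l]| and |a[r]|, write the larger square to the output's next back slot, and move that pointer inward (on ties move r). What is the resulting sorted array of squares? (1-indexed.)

[1, 36, 49, 49, 64, 121, 144, 256, 289, 361]

[1,10] |-19|>|7| out[10]=361 → l++
[2,10] |-17|>|7| out[9]=289 → l++
[3,10] |-16|>|7| out[8]=256 → l++
[4,10] |-12|>|7| out[7]=144 → l++
[5,10] |-11|>|7| out[6]=121 → l++
[6,10] |-8|>|7| out[5]=64 → l++
[7,10] |-7|<=|7| out[4]=49 → r--
[7,9] |-7|>|-1| out[3]=49 → l++
[8,9] |-6|>|-1| out[2]=36 → l++
[9,9] |-1|<=|-1| out[1]=1 → r--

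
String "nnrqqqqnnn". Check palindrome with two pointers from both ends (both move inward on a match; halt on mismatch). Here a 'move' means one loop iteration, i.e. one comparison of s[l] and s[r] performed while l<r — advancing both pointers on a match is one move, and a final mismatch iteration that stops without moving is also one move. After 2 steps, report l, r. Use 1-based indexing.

l=3, r=8

l=1 r=10: 'n'=='n', l++,r--
l=2 r=9: 'n'=='n', l++,r--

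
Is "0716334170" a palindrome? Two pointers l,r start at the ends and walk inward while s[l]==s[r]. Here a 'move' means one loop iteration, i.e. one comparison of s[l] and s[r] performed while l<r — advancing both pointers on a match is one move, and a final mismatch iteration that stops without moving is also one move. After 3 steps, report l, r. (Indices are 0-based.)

l=3, r=6

[0,9] '0'=='0' → l++,r--
[1,8] '7'=='7' → l++,r--
[2,7] '1'=='1' → l++,r--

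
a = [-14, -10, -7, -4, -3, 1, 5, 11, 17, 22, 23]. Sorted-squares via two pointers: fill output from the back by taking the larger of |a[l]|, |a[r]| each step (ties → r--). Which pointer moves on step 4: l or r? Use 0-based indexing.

l

[0,10] |-14|<=|23| out[10]=529 → r--
[0,9] |-14|<=|22| out[9]=484 → r--
[0,8] |-14|<=|17| out[8]=289 → r--
[0,7] |-14|>|11| out[7]=196 → l++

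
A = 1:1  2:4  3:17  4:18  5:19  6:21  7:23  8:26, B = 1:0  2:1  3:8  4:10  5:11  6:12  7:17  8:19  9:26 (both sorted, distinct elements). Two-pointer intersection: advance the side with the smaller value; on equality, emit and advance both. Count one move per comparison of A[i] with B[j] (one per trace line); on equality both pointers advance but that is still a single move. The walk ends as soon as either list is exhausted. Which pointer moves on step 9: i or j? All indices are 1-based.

i

[i=1,j=1] 1>0 → j++
[i=1,j=2] 1==1 emit → i++,j++
[i=2,j=3] 4<8 → i++
[i=3,j=3] 17>8 → j++
[i=3,j=4] 17>10 → j++
[i=3,j=5] 17>11 → j++
[i=3,j=6] 17>12 → j++
[i=3,j=7] 17==17 emit → i++,j++
[i=4,j=8] 18<19 → i++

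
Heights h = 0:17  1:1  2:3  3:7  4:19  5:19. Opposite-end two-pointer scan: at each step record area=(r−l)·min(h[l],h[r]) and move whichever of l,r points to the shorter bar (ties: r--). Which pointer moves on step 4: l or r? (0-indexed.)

l

l=0 r=5: min(17,19)*5=85 best=85 *, l++
l=1 r=5: min(1,19)*4=4 best=85, l++
l=2 r=5: min(3,19)*3=9 best=85, l++
l=3 r=5: min(7,19)*2=14 best=85, l++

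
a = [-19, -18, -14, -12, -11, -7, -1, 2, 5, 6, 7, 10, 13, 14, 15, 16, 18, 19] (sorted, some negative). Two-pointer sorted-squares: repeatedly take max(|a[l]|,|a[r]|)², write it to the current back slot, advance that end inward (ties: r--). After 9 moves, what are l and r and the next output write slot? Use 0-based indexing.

l=0 r=17: |-19|<=|19| out[17]=361, r--
l=0 r=16: |-19|>|18| out[16]=361, l++
l=1 r=16: |-18|<=|18| out[15]=324, r--
l=1 r=15: |-18|>|16| out[14]=324, l++
l=2 r=15: |-14|<=|16| out[13]=256, r--
l=2 r=14: |-14|<=|15| out[12]=225, r--
l=2 r=13: |-14|<=|14| out[11]=196, r--
l=2 r=12: |-14|>|13| out[10]=196, l++
l=3 r=12: |-12|<=|13| out[9]=169, r--

l=3, r=11, next write slot=8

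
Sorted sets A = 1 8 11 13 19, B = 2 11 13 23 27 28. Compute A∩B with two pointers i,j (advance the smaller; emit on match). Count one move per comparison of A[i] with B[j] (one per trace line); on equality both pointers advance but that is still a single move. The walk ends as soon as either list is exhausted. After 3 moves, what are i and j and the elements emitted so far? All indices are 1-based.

i=1 j=1: 1<2, i++
i=2 j=1: 8>2, j++
i=2 j=2: 8<11, i++

i=3, j=2, emitted=[]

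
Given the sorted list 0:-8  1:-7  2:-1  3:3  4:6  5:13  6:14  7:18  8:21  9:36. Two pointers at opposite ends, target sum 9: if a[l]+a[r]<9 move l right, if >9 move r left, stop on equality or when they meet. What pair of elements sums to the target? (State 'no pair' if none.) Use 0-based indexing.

(3, 6)

[0,9] -8+36=28 >9 → r--
[0,8] -8+21=13 >9 → r--
[0,7] -8+18=10 >9 → r--
[0,6] -8+14=6 <9 → l++
[1,6] -7+14=7 <9 → l++
[2,6] -1+14=13 >9 → r--
[2,5] -1+13=12 >9 → r--
[2,4] -1+6=5 <9 → l++
[3,4] 3+6=9 → found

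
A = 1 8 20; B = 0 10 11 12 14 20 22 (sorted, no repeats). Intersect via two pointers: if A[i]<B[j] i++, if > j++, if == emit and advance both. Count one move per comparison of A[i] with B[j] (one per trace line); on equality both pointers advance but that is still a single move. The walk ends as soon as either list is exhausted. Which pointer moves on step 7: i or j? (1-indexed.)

j

[i=1,j=1] 1>0 → j++
[i=1,j=2] 1<10 → i++
[i=2,j=2] 8<10 → i++
[i=3,j=2] 20>10 → j++
[i=3,j=3] 20>11 → j++
[i=3,j=4] 20>12 → j++
[i=3,j=5] 20>14 → j++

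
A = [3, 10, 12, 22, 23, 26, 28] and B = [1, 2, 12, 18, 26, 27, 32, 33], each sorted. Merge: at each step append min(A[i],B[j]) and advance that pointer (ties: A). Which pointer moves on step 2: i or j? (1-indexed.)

[i=1,j=1] A[i]=3>B[j]=1 take 1 → j++
[i=1,j=2] A[i]=3>B[j]=2 take 2 → j++

j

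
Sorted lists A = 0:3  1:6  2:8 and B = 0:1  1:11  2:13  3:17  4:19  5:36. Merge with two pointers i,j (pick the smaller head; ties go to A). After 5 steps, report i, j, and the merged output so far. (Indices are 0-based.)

i=3, j=2, merged so far=[1, 3, 6, 8, 11]

[i=0,j=0] A[i]=3>B[j]=1 take 1 → j++
[i=0,j=1] A[i]=3<=B[j]=11 take 3 → i++
[i=1,j=1] A[i]=6<=B[j]=11 take 6 → i++
[i=2,j=1] A[i]=8<=B[j]=11 take 8 → i++
[i=3,j=1] A done, take B[j]=11 → j++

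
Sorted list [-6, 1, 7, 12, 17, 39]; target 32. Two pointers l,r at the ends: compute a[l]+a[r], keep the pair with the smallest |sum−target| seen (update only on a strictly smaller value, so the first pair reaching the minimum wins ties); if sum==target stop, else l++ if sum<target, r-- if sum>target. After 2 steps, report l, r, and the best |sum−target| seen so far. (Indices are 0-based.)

l=0 r=5: -6+39=33 d=1 *, r--
l=0 r=4: -6+17=11 d=21, l++

l=1, r=4, best |Δ|=1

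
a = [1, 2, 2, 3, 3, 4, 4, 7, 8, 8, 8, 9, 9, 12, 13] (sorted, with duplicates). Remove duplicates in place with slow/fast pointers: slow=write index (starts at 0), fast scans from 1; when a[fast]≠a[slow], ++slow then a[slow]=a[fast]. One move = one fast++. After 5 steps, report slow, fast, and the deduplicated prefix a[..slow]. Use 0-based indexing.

(s=0,f=1) a[fast]=2≠a[slow]=1 write a[1]=2 → slow++,fast++
(s=1,f=2) a[fast]=2=a[slow] dup → fast++
(s=1,f=3) a[fast]=3≠a[slow]=2 write a[2]=3 → slow++,fast++
(s=2,f=4) a[fast]=3=a[slow] dup → fast++
(s=2,f=5) a[fast]=4≠a[slow]=3 write a[3]=4 → slow++,fast++

slow=3, fast=6, prefix=[1, 2, 3, 4]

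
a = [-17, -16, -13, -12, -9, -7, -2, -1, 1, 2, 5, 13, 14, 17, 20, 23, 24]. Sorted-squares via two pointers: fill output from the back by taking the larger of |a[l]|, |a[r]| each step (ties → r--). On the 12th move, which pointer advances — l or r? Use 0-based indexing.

[0,16] |-17|<=|24| out[16]=576 → r--
[0,15] |-17|<=|23| out[15]=529 → r--
[0,14] |-17|<=|20| out[14]=400 → r--
[0,13] |-17|<=|17| out[13]=289 → r--
[0,12] |-17|>|14| out[12]=289 → l++
[1,12] |-16|>|14| out[11]=256 → l++
[2,12] |-13|<=|14| out[10]=196 → r--
[2,11] |-13|<=|13| out[9]=169 → r--
[2,10] |-13|>|5| out[8]=169 → l++
[3,10] |-12|>|5| out[7]=144 → l++
[4,10] |-9|>|5| out[6]=81 → l++
[5,10] |-7|>|5| out[5]=49 → l++

l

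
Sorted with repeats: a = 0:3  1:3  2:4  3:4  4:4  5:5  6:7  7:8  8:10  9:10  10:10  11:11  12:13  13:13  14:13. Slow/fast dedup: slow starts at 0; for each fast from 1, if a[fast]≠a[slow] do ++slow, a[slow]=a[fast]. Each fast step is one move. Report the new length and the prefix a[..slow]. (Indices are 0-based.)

slow=0 fast=1: a[fast]=3=a[slow] dup, fast++
slow=0 fast=2: a[fast]=4≠a[slow]=3 write a[1]=4, slow++,fast++
slow=1 fast=3: a[fast]=4=a[slow] dup, fast++
slow=1 fast=4: a[fast]=4=a[slow] dup, fast++
slow=1 fast=5: a[fast]=5≠a[slow]=4 write a[2]=5, slow++,fast++
slow=2 fast=6: a[fast]=7≠a[slow]=5 write a[3]=7, slow++,fast++
slow=3 fast=7: a[fast]=8≠a[slow]=7 write a[4]=8, slow++,fast++
slow=4 fast=8: a[fast]=10≠a[slow]=8 write a[5]=10, slow++,fast++
slow=5 fast=9: a[fast]=10=a[slow] dup, fast++
slow=5 fast=10: a[fast]=10=a[slow] dup, fast++
slow=5 fast=11: a[fast]=11≠a[slow]=10 write a[6]=11, slow++,fast++
slow=6 fast=12: a[fast]=13≠a[slow]=11 write a[7]=13, slow++,fast++
slow=7 fast=13: a[fast]=13=a[slow] dup, fast++
slow=7 fast=14: a[fast]=13=a[slow] dup, fast++

length 8; prefix = [3, 4, 5, 7, 8, 10, 11, 13]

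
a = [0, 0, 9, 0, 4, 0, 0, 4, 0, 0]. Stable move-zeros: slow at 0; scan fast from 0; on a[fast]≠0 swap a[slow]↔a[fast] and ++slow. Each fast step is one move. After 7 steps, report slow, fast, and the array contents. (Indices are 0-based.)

(s=0,f=0) a[fast]=0 → fast++
(s=0,f=1) a[fast]=0 → fast++
(s=0,f=2) a[fast]=9≠0 swap→a[0]=9 → slow++,fast++
(s=1,f=3) a[fast]=0 → fast++
(s=1,f=4) a[fast]=4≠0 swap→a[1]=4 → slow++,fast++
(s=2,f=5) a[fast]=0 → fast++
(s=2,f=6) a[fast]=0 → fast++

slow=2, fast=7, a=[9, 4, 0, 0, 0, 0, 0, 4, 0, 0]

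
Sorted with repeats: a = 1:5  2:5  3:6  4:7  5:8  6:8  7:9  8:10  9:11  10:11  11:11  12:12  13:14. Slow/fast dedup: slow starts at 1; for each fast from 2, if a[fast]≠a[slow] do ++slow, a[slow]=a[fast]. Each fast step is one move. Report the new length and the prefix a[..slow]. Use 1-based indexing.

length 9; prefix = [5, 6, 7, 8, 9, 10, 11, 12, 14]

slow=1 fast=2: a[fast]=5=a[slow] dup, fast++
slow=1 fast=3: a[fast]=6≠a[slow]=5 write a[2]=6, slow++,fast++
slow=2 fast=4: a[fast]=7≠a[slow]=6 write a[3]=7, slow++,fast++
slow=3 fast=5: a[fast]=8≠a[slow]=7 write a[4]=8, slow++,fast++
slow=4 fast=6: a[fast]=8=a[slow] dup, fast++
slow=4 fast=7: a[fast]=9≠a[slow]=8 write a[5]=9, slow++,fast++
slow=5 fast=8: a[fast]=10≠a[slow]=9 write a[6]=10, slow++,fast++
slow=6 fast=9: a[fast]=11≠a[slow]=10 write a[7]=11, slow++,fast++
slow=7 fast=10: a[fast]=11=a[slow] dup, fast++
slow=7 fast=11: a[fast]=11=a[slow] dup, fast++
slow=7 fast=12: a[fast]=12≠a[slow]=11 write a[8]=12, slow++,fast++
slow=8 fast=13: a[fast]=14≠a[slow]=12 write a[9]=14, slow++,fast++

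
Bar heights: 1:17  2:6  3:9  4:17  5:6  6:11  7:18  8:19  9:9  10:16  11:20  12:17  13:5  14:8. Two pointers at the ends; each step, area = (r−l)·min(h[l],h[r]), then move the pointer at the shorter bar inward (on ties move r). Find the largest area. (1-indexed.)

max area = 187

[1,14] min(17,8)*13=104 best=104 * → r--
[1,13] min(17,5)*12=60 best=104 → r--
[1,12] min(17,17)*11=187 best=187 * → r--
[1,11] min(17,20)*10=170 best=187 → l++
[2,11] min(6,20)*9=54 best=187 → l++
[3,11] min(9,20)*8=72 best=187 → l++
[4,11] min(17,20)*7=119 best=187 → l++
[5,11] min(6,20)*6=36 best=187 → l++
[6,11] min(11,20)*5=55 best=187 → l++
[7,11] min(18,20)*4=72 best=187 → l++
[8,11] min(19,20)*3=57 best=187 → l++
[9,11] min(9,20)*2=18 best=187 → l++
[10,11] min(16,20)*1=16 best=187 → l++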